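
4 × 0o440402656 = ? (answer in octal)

0o2202013270

Multiply each base-8 digit by 4, carrying:
  6×4 = 24 → write 0 carry 3
  5×4+3 = 23 → write 7 carry 2
  6×4+2 = 26 → write 2 carry 3
  2×4+3 = 11 → write 3 carry 1
  0×4+1 = 1 → write 1
  4×4 = 16 → write 0 carry 2
  0×4+2 = 2 → write 2
  4×4 = 16 → write 0 carry 2
  4×4+2 = 18 → write 2 carry 2
  remaining carry: 2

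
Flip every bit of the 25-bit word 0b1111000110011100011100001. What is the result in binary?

0b0000111001100011100011110

Invert each bit: 1111000110011100011100001 → 0000111001100011100011110.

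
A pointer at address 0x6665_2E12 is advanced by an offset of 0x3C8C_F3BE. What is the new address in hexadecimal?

Add column by column in base 16, right to left:
  2+E = 0 carry 1
  1+B+1 = D
  E+3 = 1 carry 1
  2+F+1 = 2 carry 1
  5+C+1 = 2 carry 1
  6+8+1 = F
  6+C = 2 carry 1
  6+3+1 = A

0xA2F221D0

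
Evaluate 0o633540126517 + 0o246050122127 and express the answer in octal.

0o1101610250646

Add column by column in base 8, right to left:
  7+7 = 6 carry 1
  1+2+1 = 4
  5+1 = 6
  6+2 = 0 carry 1
  2+2+1 = 5
  1+1 = 2
  0+0 = 0
  4+5 = 1 carry 1
  5+0+1 = 6
  3+6 = 1 carry 1
  3+4+1 = 0 carry 1
  6+2+1 = 1 carry 1
  final carry 1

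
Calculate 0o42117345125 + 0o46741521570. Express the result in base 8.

Add column by column in base 8, right to left:
  5+0 = 5
  2+7 = 1 carry 1
  1+5+1 = 7
  5+1 = 6
  4+2 = 6
  3+5 = 0 carry 1
  7+1+1 = 1 carry 1
  1+4+1 = 6
  1+7 = 0 carry 1
  2+6+1 = 1 carry 1
  4+4+1 = 1 carry 1
  final carry 1

0o111061066715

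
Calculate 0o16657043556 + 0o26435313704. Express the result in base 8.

Add column by column in base 8, right to left:
  6+4 = 2 carry 1
  5+0+1 = 6
  5+7 = 4 carry 1
  3+3+1 = 7
  4+1 = 5
  0+3 = 3
  7+5 = 4 carry 1
  5+3+1 = 1 carry 1
  6+4+1 = 3 carry 1
  6+6+1 = 5 carry 1
  1+2+1 = 4

0o45314357462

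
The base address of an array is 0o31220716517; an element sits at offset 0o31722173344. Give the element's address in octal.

0o63143112063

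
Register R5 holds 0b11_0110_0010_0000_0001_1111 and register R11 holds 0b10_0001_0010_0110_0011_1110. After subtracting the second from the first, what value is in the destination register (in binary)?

0b101001111100111100001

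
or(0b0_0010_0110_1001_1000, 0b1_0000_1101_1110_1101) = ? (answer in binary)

OR bit by bit (1 where either bit is 1):
  00010011010011000
| 10000110111101101
= 10010111111111101

0b10010111111111101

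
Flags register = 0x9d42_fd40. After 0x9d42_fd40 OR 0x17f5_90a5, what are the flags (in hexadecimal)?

0x9ff7fde5

OR each hex digit independently (no carries):
  9|1=9, d|7=f, 4|f=f, 2|5=7, f|9=f, d|0=d, 4|a=e, 0|5=5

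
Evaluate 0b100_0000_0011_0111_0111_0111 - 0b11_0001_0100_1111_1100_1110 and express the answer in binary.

0b11101110011110101001

Subtract column by column in base 2:
  1-0 → 1
  1-1 → 0
  1-1 → 0
  0-1 → 1 (borrow)
  1-0-1 → 0
  1-0 → 1
  1-1 → 0
  0-1 → 1 (borrow)
  1-1-1 → 1 (borrow)
  1-1-1 → 1 (borrow)
  1-1-1 → 1 (borrow)
  0-1-1 → 0 (borrow)
  1-0-1 → 0
  1-0 → 1
  0-1 → 1 (borrow)
  0-0-1 → 1 (borrow)
  0-1-1 → 0 (borrow)
  0-0-1 → 1 (borrow)
  0-0-1 → 1 (borrow)
  0-0-1 → 1 (borrow)
  0-1-1 → 0 (borrow)
  0-1-1 → 0 (borrow)
  1-0-1 → 0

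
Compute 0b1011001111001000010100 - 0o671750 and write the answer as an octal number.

0o12277054

0b1011001111001000010100 = 0o13171024 in octal.
Subtract column by column in base 8:
  4-0 → 4
  2-5 → 5 (borrow)
  0-7-1 → 0 (borrow)
  1-1-1 → 7 (borrow)
  7-7-1 → 7 (borrow)
  1-6-1 → 2 (borrow)
  3-0-1 → 2
  1-0 → 1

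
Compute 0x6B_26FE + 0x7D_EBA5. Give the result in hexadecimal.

0xE912A3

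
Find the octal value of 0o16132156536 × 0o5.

0o106703051326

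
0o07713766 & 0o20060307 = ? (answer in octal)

AND each oct digit independently (no carries):
  0&2=0, 7&0=0, 7&0=0, 1&6=0, 3&0=0, 7&3=3, 6&0=0, 6&7=6

0o00000306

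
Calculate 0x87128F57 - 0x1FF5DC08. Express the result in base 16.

Subtract column by column in base 16:
  7-8 → F (borrow)
  5-0-1 → 4
  F-C → 3
  8-D → B (borrow)
  2-5-1 → C (borrow)
  1-F-1 → 1 (borrow)
  7-F-1 → 7 (borrow)
  8-1-1 → 6

0x671CB34F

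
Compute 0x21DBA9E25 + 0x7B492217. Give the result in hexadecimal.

Add column by column in base 16, right to left:
  5+7 = C
  2+1 = 3
  E+2 = 0 carry 1
  9+2+1 = C
  A+9 = 3 carry 1
  B+4+1 = 0 carry 1
  D+B+1 = 9 carry 1
  1+7+1 = 9
  2+0 = 2

0x29903C03C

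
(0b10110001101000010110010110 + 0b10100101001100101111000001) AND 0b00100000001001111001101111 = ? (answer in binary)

0b1000001000111

Add column by column in base 2, right to left:
  0+1 = 1
  1+0 = 1
  1+0 = 1
  0+0 = 0
  1+0 = 1
  0+0 = 0
  0+1 = 1
  1+1 = 0 carry 1
  1+1+1 = 1 carry 1
  0+1+1 = 0 carry 1
  1+0+1 = 0 carry 1
  0+1+1 = 0 carry 1
  0+0+1 = 1
  0+0 = 0
  0+1 = 1
  1+1 = 0 carry 1
  0+0+1 = 1
  1+0 = 1
  1+1 = 0 carry 1
  0+0+1 = 1
  0+1 = 1
  0+0 = 0
  1+0 = 1
  1+1 = 0 carry 1
  0+0+1 = 1
  1+1 = 0 carry 1
  final carry 1
Sum = 0b101010110110101000101010111; now AND with 0b00100000001001111001101111:
  101010110110101000101010111
& 000100000001001111001101111
= 000000000000001000001000111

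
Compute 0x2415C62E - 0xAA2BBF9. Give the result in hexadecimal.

0x19730A35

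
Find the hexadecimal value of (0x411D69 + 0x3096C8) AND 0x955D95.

0x111411

Add column by column in base 16, right to left:
  9+8 = 1 carry 1
  6+C+1 = 3 carry 1
  D+6+1 = 4 carry 1
  1+9+1 = B
  1+0 = 1
  4+3 = 7
Sum = 0x71B431; now AND with 0x955D95:
  7&9=1, 1&5=1, B&5=1, 4&D=4, 3&9=1, 1&5=1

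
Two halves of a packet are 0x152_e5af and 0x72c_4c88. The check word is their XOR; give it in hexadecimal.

XOR each hex digit independently (no carries):
  1^7=6, 5^2=7, 2^c=e, e^4=a, 5^c=9, a^8=2, f^8=7

0x67ea927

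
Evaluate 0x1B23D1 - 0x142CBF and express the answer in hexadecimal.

0x6F712

Subtract column by column in base 16:
  1-F → 2 (borrow)
  D-B-1 → 1
  3-C → 7 (borrow)
  2-2-1 → F (borrow)
  B-4-1 → 6
  1-1 → 0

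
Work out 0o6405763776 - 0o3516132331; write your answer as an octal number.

Subtract column by column in base 8:
  6-1 → 5
  7-3 → 4
  7-3 → 4
  3-2 → 1
  6-3 → 3
  7-1 → 6
  5-6 → 7 (borrow)
  0-1-1 → 6 (borrow)
  4-5-1 → 6 (borrow)
  6-3-1 → 2

0o2667631445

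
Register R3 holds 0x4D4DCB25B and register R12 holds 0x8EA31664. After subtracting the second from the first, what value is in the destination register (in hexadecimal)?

Subtract column by column in base 16:
  B-4 → 7
  5-6 → F (borrow)
  2-6-1 → B (borrow)
  B-1-1 → 9
  C-3 → 9
  D-A → 3
  4-E → 6 (borrow)
  D-8-1 → 4
  4-0 → 4

0x446399BF7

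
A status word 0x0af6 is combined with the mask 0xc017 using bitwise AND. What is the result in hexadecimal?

AND each hex digit independently (no carries):
  0&c=0, a&0=0, f&1=1, 6&7=6

0x0016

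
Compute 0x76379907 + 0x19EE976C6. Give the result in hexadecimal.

0x215210FCD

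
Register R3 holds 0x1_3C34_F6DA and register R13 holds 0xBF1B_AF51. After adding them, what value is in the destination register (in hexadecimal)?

Add column by column in base 16, right to left:
  A+1 = B
  D+5 = 2 carry 1
  6+F+1 = 6 carry 1
  F+A+1 = A carry 1
  4+B+1 = 0 carry 1
  3+1+1 = 5
  C+F = B carry 1
  3+B+1 = F
  1+0 = 1

0x1FB50A62B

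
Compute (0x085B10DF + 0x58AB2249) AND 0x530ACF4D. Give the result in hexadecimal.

0x41020308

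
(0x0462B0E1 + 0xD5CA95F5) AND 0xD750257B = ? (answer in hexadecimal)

Add column by column in base 16, right to left:
  1+5 = 6
  E+F = D carry 1
  0+5+1 = 6
  B+9 = 4 carry 1
  2+A+1 = D
  6+C = 2 carry 1
  4+5+1 = A
  0+D = D
Sum = 0xDA2D46D6; now AND with 0xD750257B:
  D&D=D, A&7=2, 2&5=0, D&0=0, 4&2=0, 6&5=4, D&7=5, 6&B=2

0xD2000452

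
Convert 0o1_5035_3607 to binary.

0b1101000011101011110000111

Each octal digit is 3 bits: 1=001 5=101 0=000 3=011 5=101 3=011 6=110 0=000 7=111.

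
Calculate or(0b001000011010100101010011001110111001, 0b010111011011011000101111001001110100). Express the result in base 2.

0b011111011011111101111111001111111101

OR bit by bit (1 where either bit is 1):
  001000011010100101010011001110111001
| 010111011011011000101111001001110100
= 011111011011111101111111001111111101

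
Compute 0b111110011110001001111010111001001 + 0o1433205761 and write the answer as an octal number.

0o100014400672

0b111110011110001001111010111001001 = 0o76361172711 in octal.
Add column by column in base 8, right to left:
  1+1 = 2
  1+6 = 7
  7+7 = 6 carry 1
  2+5+1 = 0 carry 1
  7+0+1 = 0 carry 1
  1+2+1 = 4
  1+3 = 4
  6+3 = 1 carry 1
  3+4+1 = 0 carry 1
  6+1+1 = 0 carry 1
  7+0+1 = 0 carry 1
  final carry 1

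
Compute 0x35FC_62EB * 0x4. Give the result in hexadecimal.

0xD7F18BAC

Multiply each base-16 digit by 4, carrying:
  B×4 = 44 → write C carry 2
  E×4+2 = 58 → write A carry 3
  2×4+3 = 11 → write B
  6×4 = 24 → write 8 carry 1
  C×4+1 = 49 → write 1 carry 3
  F×4+3 = 63 → write F carry 3
  5×4+3 = 23 → write 7 carry 1
  3×4+1 = 13 → write D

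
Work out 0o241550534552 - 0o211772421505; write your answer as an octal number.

0o27556113045

Subtract column by column in base 8:
  2-5 → 5 (borrow)
  5-0-1 → 4
  5-5 → 0
  4-1 → 3
  3-2 → 1
  5-4 → 1
  0-2 → 6 (borrow)
  5-7-1 → 5 (borrow)
  5-7-1 → 5 (borrow)
  1-1-1 → 7 (borrow)
  4-1-1 → 2
  2-2 → 0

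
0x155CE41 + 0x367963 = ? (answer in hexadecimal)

Add column by column in base 16, right to left:
  1+3 = 4
  4+6 = A
  E+9 = 7 carry 1
  C+7+1 = 4 carry 1
  5+6+1 = C
  5+3 = 8
  1+0 = 1

0x18C47A4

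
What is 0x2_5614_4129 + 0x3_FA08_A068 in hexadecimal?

0x6501CE191

Add column by column in base 16, right to left:
  9+8 = 1 carry 1
  2+6+1 = 9
  1+0 = 1
  4+A = E
  4+8 = C
  1+0 = 1
  6+A = 0 carry 1
  5+F+1 = 5 carry 1
  2+3+1 = 6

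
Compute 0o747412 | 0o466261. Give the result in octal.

OR each oct digit independently (no carries):
  7|4=7, 4|6=6, 7|6=7, 4|2=6, 1|6=7, 2|1=3

0o767673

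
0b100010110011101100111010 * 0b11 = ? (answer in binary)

0b1101000011011000110101110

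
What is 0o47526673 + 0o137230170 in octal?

Add column by column in base 8, right to left:
  3+0 = 3
  7+7 = 6 carry 1
  6+1+1 = 0 carry 1
  6+0+1 = 7
  2+3 = 5
  5+2 = 7
  7+7 = 6 carry 1
  4+3+1 = 0 carry 1
  0+1+1 = 2

0o206757063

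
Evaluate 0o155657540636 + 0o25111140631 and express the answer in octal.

0o202770701467

Add column by column in base 8, right to left:
  6+1 = 7
  3+3 = 6
  6+6 = 4 carry 1
  0+0+1 = 1
  4+4 = 0 carry 1
  5+1+1 = 7
  7+1 = 0 carry 1
  5+1+1 = 7
  6+1 = 7
  5+5 = 2 carry 1
  5+2+1 = 0 carry 1
  1+0+1 = 2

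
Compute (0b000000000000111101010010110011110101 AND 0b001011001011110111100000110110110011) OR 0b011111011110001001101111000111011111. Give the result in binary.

0b11111011110111101101111110111111111

0b000000000000111101010010110011110101 AND 0b001011001011110111100000110110110011 = 0b000000000000110101000000110010110001.
Then OR with 0b011111011110001001101111000111011111.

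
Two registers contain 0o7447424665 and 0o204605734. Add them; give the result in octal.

Add column by column in base 8, right to left:
  5+4 = 1 carry 1
  6+3+1 = 2 carry 1
  6+7+1 = 6 carry 1
  4+5+1 = 2 carry 1
  2+0+1 = 3
  4+6 = 2 carry 1
  7+4+1 = 4 carry 1
  4+0+1 = 5
  4+2 = 6
  7+0 = 7

0o7654232621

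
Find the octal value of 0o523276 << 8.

8 bits is not a whole number of base-8 digits; in binary: 101010011010111110 << 8 = 10101001101011111000000000.

0o251537000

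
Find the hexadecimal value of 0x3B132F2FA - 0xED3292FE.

0x2C4005FFC

Subtract column by column in base 16:
  A-E → C (borrow)
  F-F-1 → F (borrow)
  2-2-1 → F (borrow)
  F-9-1 → 5
  2-2 → 0
  3-3 → 0
  1-D → 4 (borrow)
  B-E-1 → C (borrow)
  3-0-1 → 2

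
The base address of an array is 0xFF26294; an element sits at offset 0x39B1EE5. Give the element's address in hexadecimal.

Add column by column in base 16, right to left:
  4+5 = 9
  9+E = 7 carry 1
  2+E+1 = 1 carry 1
  6+1+1 = 8
  2+B = D
  F+9 = 8 carry 1
  F+3+1 = 3 carry 1
  final carry 1

0x138D8179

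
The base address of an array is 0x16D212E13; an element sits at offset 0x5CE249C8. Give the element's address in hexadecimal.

0x1CA0377DB

Add column by column in base 16, right to left:
  3+8 = B
  1+C = D
  E+9 = 7 carry 1
  2+4+1 = 7
  1+2 = 3
  2+E = 0 carry 1
  D+C+1 = A carry 1
  6+5+1 = C
  1+0 = 1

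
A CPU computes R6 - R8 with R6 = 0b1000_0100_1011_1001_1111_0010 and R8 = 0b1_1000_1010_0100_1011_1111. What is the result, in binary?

Subtract column by column in base 2:
  0-1 → 1 (borrow)
  1-1-1 → 1 (borrow)
  0-1-1 → 0 (borrow)
  0-1-1 → 0 (borrow)
  1-1-1 → 1 (borrow)
  1-1-1 → 1 (borrow)
  1-0-1 → 0
  1-1 → 0
  1-0 → 1
  0-0 → 0
  0-1 → 1 (borrow)
  1-0-1 → 0
  1-0 → 1
  1-1 → 0
  0-0 → 0
  1-1 → 0
  0-0 → 0
  0-0 → 0
  1-0 → 1
  0-1 → 1 (borrow)
  0-1-1 → 0 (borrow)
  0-0-1 → 1 (borrow)
  0-0-1 → 1 (borrow)
  1-0-1 → 0

0b11011000001010100110011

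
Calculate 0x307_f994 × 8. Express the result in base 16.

0x183fcca0

Multiply each base-16 digit by 8, carrying:
  4×8 = 32 → write 0 carry 2
  9×8+2 = 74 → write a carry 4
  9×8+4 = 76 → write c carry 4
  f×8+4 = 124 → write c carry 7
  7×8+7 = 63 → write f carry 3
  0×8+3 = 3 → write 3
  3×8 = 24 → write 8 carry 1
  remaining carry: 1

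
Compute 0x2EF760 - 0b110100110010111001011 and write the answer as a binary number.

0x2EF760 = 0b1011101111011101100000 in binary.
Subtract column by column in base 2:
  0-1 → 1 (borrow)
  0-1-1 → 0 (borrow)
  0-0-1 → 1 (borrow)
  0-1-1 → 0 (borrow)
  0-0-1 → 1 (borrow)
  1-0-1 → 0
  1-1 → 0
  0-1 → 1 (borrow)
  1-1-1 → 1 (borrow)
  1-0-1 → 0
  1-1 → 0
  0-0 → 0
  1-0 → 1
  1-1 → 0
  1-1 → 0
  1-0 → 1
  0-0 → 0
  1-1 → 0
  1-0 → 1
  1-1 → 0
  0-1 → 1 (borrow)
  1-0-1 → 0

0b101001001000110010101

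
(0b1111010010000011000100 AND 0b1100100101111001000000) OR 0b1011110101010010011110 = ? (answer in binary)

0b1111110101010011011110

0b1111010010000011000100 AND 0b1100100101111001000000 = 0b1100000000000001000000.
Then OR with 0b1011110101010010011110.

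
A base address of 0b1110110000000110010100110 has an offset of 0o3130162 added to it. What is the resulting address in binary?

0o3130162 = 0b11001011000001110010 in binary.
Add column by column in base 2, right to left:
  0+0 = 0
  1+1 = 0 carry 1
  1+0+1 = 0 carry 1
  0+0+1 = 1
  0+1 = 1
  1+1 = 0 carry 1
  0+1+1 = 0 carry 1
  1+0+1 = 0 carry 1
  0+0+1 = 1
  0+0 = 0
  1+0 = 1
  1+0 = 1
  0+1 = 1
  0+1 = 1
  0+0 = 0
  0+1 = 1
  0+0 = 0
  0+0 = 0
  0+1 = 1
  1+1 = 0 carry 1
  1+0+1 = 0 carry 1
  0+0+1 = 1
  1+0 = 1
  1+0 = 1
  1+0 = 1

0b1111001001011110100011000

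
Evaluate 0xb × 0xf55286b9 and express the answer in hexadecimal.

0xa8a8bc9f3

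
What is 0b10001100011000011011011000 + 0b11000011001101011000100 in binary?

0b10100100110010000110011100

Add column by column in base 2, right to left:
  0+0 = 0
  0+0 = 0
  0+1 = 1
  1+0 = 1
  1+0 = 1
  0+0 = 0
  1+1 = 0 carry 1
  1+1+1 = 1 carry 1
  0+0+1 = 1
  1+1 = 0 carry 1
  1+0+1 = 0 carry 1
  0+1+1 = 0 carry 1
  0+1+1 = 0 carry 1
  0+0+1 = 1
  0+0 = 0
  1+1 = 0 carry 1
  1+1+1 = 1 carry 1
  0+0+1 = 1
  0+0 = 0
  0+0 = 0
  1+0 = 1
  1+1 = 0 carry 1
  0+1+1 = 0 carry 1
  0+0+1 = 1
  0+0 = 0
  1+0 = 1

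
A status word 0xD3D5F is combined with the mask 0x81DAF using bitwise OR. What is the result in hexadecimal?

OR each hex digit independently (no carries):
  D|8=D, 3|1=3, D|D=D, 5|A=F, F|F=F

0xD3DFF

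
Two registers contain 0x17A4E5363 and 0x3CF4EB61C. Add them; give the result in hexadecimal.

Add column by column in base 16, right to left:
  3+C = F
  6+1 = 7
  3+6 = 9
  5+B = 0 carry 1
  E+E+1 = D carry 1
  4+4+1 = 9
  A+F = 9 carry 1
  7+C+1 = 4 carry 1
  1+3+1 = 5

0x5499D097F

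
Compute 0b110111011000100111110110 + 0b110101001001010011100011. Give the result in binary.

Add column by column in base 2, right to left:
  0+1 = 1
  1+1 = 0 carry 1
  1+0+1 = 0 carry 1
  0+0+1 = 1
  1+0 = 1
  1+1 = 0 carry 1
  1+1+1 = 1 carry 1
  1+1+1 = 1 carry 1
  1+0+1 = 0 carry 1
  0+0+1 = 1
  0+1 = 1
  1+0 = 1
  0+1 = 1
  0+0 = 0
  0+0 = 0
  1+1 = 0 carry 1
  1+0+1 = 0 carry 1
  0+0+1 = 1
  1+1 = 0 carry 1
  1+0+1 = 0 carry 1
  1+1+1 = 1 carry 1
  0+0+1 = 1
  1+1 = 0 carry 1
  1+1+1 = 1 carry 1
  final carry 1

0b1101100100001111011011001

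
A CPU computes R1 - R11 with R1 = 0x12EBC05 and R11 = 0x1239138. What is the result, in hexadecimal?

Subtract column by column in base 16:
  5-8 → D (borrow)
  0-3-1 → C (borrow)
  C-1-1 → A
  B-9 → 2
  E-3 → B
  2-2 → 0
  1-1 → 0

0xB2ACD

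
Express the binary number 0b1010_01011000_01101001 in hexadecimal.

0xA5869

Group the bits into nibbles: 1010 0101 1000 0110 1001 → A5869.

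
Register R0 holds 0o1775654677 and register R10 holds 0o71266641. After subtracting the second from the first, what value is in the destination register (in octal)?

0o1704366036

Subtract column by column in base 8:
  7-1 → 6
  7-4 → 3
  6-6 → 0
  4-6 → 6 (borrow)
  5-6-1 → 6 (borrow)
  6-2-1 → 3
  5-1 → 4
  7-7 → 0
  7-0 → 7
  1-0 → 1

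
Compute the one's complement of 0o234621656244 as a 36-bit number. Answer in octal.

Each oct digit d becomes 7−d:
  2→5, 3→4, 4→3, 6→1, 2→5, 1→6, 6→1, 5→2, 6→1, 2→5, 4→3, 4→3

0o543156121533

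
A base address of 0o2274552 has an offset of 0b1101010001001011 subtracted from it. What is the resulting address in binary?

0o2274552 = 0b10010111100101101010 in binary.
Subtract column by column in base 2:
  0-1 → 1 (borrow)
  1-1-1 → 1 (borrow)
  0-0-1 → 1 (borrow)
  1-1-1 → 1 (borrow)
  0-0-1 → 1 (borrow)
  1-0-1 → 0
  1-1 → 0
  0-0 → 0
  1-0 → 1
  0-0 → 0
  0-1 → 1 (borrow)
  1-0-1 → 0
  1-1 → 0
  1-0 → 1
  1-1 → 0
  0-1 → 1 (borrow)
  1-0-1 → 0
  0-0 → 0
  0-0 → 0
  1-0 → 1

0b10001010010100011111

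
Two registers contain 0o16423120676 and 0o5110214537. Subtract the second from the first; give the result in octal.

0o11312704137

Subtract column by column in base 8:
  6-7 → 7 (borrow)
  7-3-1 → 3
  6-5 → 1
  0-4 → 4 (borrow)
  2-1-1 → 0
  1-2 → 7 (borrow)
  3-0-1 → 2
  2-1 → 1
  4-1 → 3
  6-5 → 1
  1-0 → 1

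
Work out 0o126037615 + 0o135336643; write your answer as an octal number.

0o263376460

Add column by column in base 8, right to left:
  5+3 = 0 carry 1
  1+4+1 = 6
  6+6 = 4 carry 1
  7+6+1 = 6 carry 1
  3+3+1 = 7
  0+3 = 3
  6+5 = 3 carry 1
  2+3+1 = 6
  1+1 = 2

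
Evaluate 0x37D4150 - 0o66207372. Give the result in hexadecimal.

0x2A43256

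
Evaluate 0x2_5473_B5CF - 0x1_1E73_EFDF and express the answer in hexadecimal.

0x135FFC5F0

Subtract column by column in base 16:
  F-F → 0
  C-D → F (borrow)
  5-F-1 → 5 (borrow)
  B-E-1 → C (borrow)
  3-3-1 → F (borrow)
  7-7-1 → F (borrow)
  4-E-1 → 5 (borrow)
  5-1-1 → 3
  2-1 → 1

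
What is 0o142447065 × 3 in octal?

0o447565237

Multiply each base-8 digit by 3, carrying:
  5×3 = 15 → write 7 carry 1
  6×3+1 = 19 → write 3 carry 2
  0×3+2 = 2 → write 2
  7×3 = 21 → write 5 carry 2
  4×3+2 = 14 → write 6 carry 1
  4×3+1 = 13 → write 5 carry 1
  2×3+1 = 7 → write 7
  4×3 = 12 → write 4 carry 1
  1×3+1 = 4 → write 4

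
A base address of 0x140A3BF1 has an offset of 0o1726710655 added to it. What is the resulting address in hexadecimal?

0o1726710655 = 0xF5B91AD in hexadecimal.
Add column by column in base 16, right to left:
  1+D = E
  F+A = 9 carry 1
  B+1+1 = D
  3+9 = C
  A+B = 5 carry 1
  0+5+1 = 6
  4+F = 3 carry 1
  1+0+1 = 2

0x2365CD9E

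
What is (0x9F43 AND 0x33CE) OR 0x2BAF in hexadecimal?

0x9F43 AND 0x33CE = 0x1342.
Then OR with 0x2BAF.

0x3BEF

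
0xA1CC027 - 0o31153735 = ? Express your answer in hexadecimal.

0o31153735 = 0x64D7DD in hexadecimal.
Subtract column by column in base 16:
  7-D → A (borrow)
  2-D-1 → 4 (borrow)
  0-7-1 → 8 (borrow)
  C-D-1 → E (borrow)
  C-4-1 → 7
  1-6 → B (borrow)
  A-0-1 → 9

0x9B7E84A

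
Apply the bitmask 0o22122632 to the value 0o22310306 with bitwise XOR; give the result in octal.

XOR each oct digit independently (no carries):
  2^2=0, 2^2=0, 3^1=2, 1^2=3, 0^2=2, 3^6=5, 0^3=3, 6^2=4

0o00232534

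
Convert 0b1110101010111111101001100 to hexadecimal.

0x1D57F4C

Group the bits into nibbles: 0001 1101 0101 0111 1111 0100 1100 → 1D57F4C.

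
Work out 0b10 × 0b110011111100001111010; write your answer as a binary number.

0b1100111111000011110100

Multiply each base-2 digit by 2, carrying:
  0×2 = 0 → write 0
  1×2 = 2 → write 0 carry 1
  0×2+1 = 1 → write 1
  1×2 = 2 → write 0 carry 1
  1×2+1 = 3 → write 1 carry 1
  1×2+1 = 3 → write 1 carry 1
  1×2+1 = 3 → write 1 carry 1
  0×2+1 = 1 → write 1
  0×2 = 0 → write 0
  0×2 = 0 → write 0
  0×2 = 0 → write 0
  1×2 = 2 → write 0 carry 1
  1×2+1 = 3 → write 1 carry 1
  1×2+1 = 3 → write 1 carry 1
  1×2+1 = 3 → write 1 carry 1
  1×2+1 = 3 → write 1 carry 1
  1×2+1 = 3 → write 1 carry 1
  0×2+1 = 1 → write 1
  0×2 = 0 → write 0
  1×2 = 2 → write 0 carry 1
  1×2+1 = 3 → write 1 carry 1
  remaining carry: 1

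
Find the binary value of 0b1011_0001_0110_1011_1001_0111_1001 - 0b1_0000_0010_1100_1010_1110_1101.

0b1010000100111110111010001100

Subtract column by column in base 2:
  1-1 → 0
  0-0 → 0
  0-1 → 1 (borrow)
  1-1-1 → 1 (borrow)
  1-0-1 → 0
  1-1 → 0
  1-1 → 0
  0-1 → 1 (borrow)
  1-0-1 → 0
  0-1 → 1 (borrow)
  0-0-1 → 1 (borrow)
  1-1-1 → 1 (borrow)
  1-0-1 → 0
  1-0 → 1
  0-1 → 1 (borrow)
  1-1-1 → 1 (borrow)
  0-0-1 → 1 (borrow)
  1-1-1 → 1 (borrow)
  1-0-1 → 0
  0-0 → 0
  1-0 → 1
  0-0 → 0
  0-0 → 0
  0-0 → 0
  1-1 → 0
  1-0 → 1
  0-0 → 0
  1-0 → 1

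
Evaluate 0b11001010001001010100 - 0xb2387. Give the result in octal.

0b11001010001001010100 = 0o3121124 in octal.
0xb2387 = 0o2621607 in octal.
Subtract column by column in base 8:
  4-7 → 5 (borrow)
  2-0-1 → 1
  1-6 → 3 (borrow)
  1-1-1 → 7 (borrow)
  2-2-1 → 7 (borrow)
  1-6-1 → 2 (borrow)
  3-2-1 → 0

0o277315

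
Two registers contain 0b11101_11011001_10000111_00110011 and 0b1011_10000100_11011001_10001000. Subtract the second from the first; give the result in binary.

0b10010010101001010110110101011

Subtract column by column in base 2:
  1-0 → 1
  1-0 → 1
  0-0 → 0
  0-1 → 1 (borrow)
  1-0-1 → 0
  1-0 → 1
  0-0 → 0
  0-1 → 1 (borrow)
  1-1-1 → 1 (borrow)
  1-0-1 → 0
  1-0 → 1
  0-1 → 1 (borrow)
  0-1-1 → 0 (borrow)
  0-0-1 → 1 (borrow)
  0-1-1 → 0 (borrow)
  1-1-1 → 1 (borrow)
  1-0-1 → 0
  0-0 → 0
  0-1 → 1 (borrow)
  1-0-1 → 0
  1-0 → 1
  0-0 → 0
  1-0 → 1
  1-1 → 0
  1-1 → 0
  0-1 → 1 (borrow)
  1-0-1 → 0
  1-1 → 0
  1-0 → 1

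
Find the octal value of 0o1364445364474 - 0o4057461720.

Subtract column by column in base 8:
  4-0 → 4
  7-2 → 5
  4-7 → 5 (borrow)
  4-1-1 → 2
  6-6 → 0
  3-4 → 7 (borrow)
  5-7-1 → 5 (borrow)
  4-5-1 → 6 (borrow)
  4-0-1 → 3
  4-4 → 0
  6-0 → 6
  3-0 → 3
  1-0 → 1

0o1360365702554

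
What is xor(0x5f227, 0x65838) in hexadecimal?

0x3aa1f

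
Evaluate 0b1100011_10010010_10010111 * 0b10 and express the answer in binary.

0b110001110010010100101110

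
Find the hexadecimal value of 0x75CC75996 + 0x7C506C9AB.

Add column by column in base 16, right to left:
  6+B = 1 carry 1
  9+A+1 = 4 carry 1
  9+9+1 = 3 carry 1
  5+C+1 = 2 carry 1
  7+6+1 = E
  C+0 = C
  C+5 = 1 carry 1
  5+C+1 = 2 carry 1
  7+7+1 = F

0xF21CE2341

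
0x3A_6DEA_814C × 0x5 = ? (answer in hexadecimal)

0x1242594867C

Multiply each base-16 digit by 5, carrying:
  C×5 = 60 → write C carry 3
  4×5+3 = 23 → write 7 carry 1
  1×5+1 = 6 → write 6
  8×5 = 40 → write 8 carry 2
  A×5+2 = 52 → write 4 carry 3
  E×5+3 = 73 → write 9 carry 4
  D×5+4 = 69 → write 5 carry 4
  6×5+4 = 34 → write 2 carry 2
  A×5+2 = 52 → write 4 carry 3
  3×5+3 = 18 → write 2 carry 1
  remaining carry: 1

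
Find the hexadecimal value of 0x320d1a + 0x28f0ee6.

0x2c11c00

Add column by column in base 16, right to left:
  a+6 = 0 carry 1
  1+e+1 = 0 carry 1
  d+e+1 = c carry 1
  0+0+1 = 1
  2+f = 1 carry 1
  3+8+1 = c
  0+2 = 2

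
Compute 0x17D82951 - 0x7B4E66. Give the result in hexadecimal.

Subtract column by column in base 16:
  1-6 → B (borrow)
  5-6-1 → E (borrow)
  9-E-1 → A (borrow)
  2-4-1 → D (borrow)
  8-B-1 → C (borrow)
  D-7-1 → 5
  7-0 → 7
  1-0 → 1

0x175CDAEB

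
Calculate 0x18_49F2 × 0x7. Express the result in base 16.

Multiply each base-16 digit by 7, carrying:
  2×7 = 14 → write E
  F×7 = 105 → write 9 carry 6
  9×7+6 = 69 → write 5 carry 4
  4×7+4 = 32 → write 0 carry 2
  8×7+2 = 58 → write A carry 3
  1×7+3 = 10 → write A

0xAA059E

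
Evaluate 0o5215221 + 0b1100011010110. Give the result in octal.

0o5231547

0b1100011010110 = 0o14326 in octal.
Add column by column in base 8, right to left:
  1+6 = 7
  2+2 = 4
  2+3 = 5
  5+4 = 1 carry 1
  1+1+1 = 3
  2+0 = 2
  5+0 = 5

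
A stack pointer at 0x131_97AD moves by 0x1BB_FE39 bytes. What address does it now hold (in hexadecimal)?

0x2ED95E6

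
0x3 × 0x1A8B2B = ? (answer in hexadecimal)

0x4FA181

Multiply each base-16 digit by 3, carrying:
  B×3 = 33 → write 1 carry 2
  2×3+2 = 8 → write 8
  B×3 = 33 → write 1 carry 2
  8×3+2 = 26 → write A carry 1
  A×3+1 = 31 → write F carry 1
  1×3+1 = 4 → write 4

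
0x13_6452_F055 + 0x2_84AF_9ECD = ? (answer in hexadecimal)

0x15E9028F22

Add column by column in base 16, right to left:
  5+D = 2 carry 1
  5+C+1 = 2 carry 1
  0+E+1 = F
  F+9 = 8 carry 1
  2+F+1 = 2 carry 1
  5+A+1 = 0 carry 1
  4+4+1 = 9
  6+8 = E
  3+2 = 5
  1+0 = 1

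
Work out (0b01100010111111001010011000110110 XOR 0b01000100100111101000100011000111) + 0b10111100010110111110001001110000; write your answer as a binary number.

0b11100010101111100001000101100001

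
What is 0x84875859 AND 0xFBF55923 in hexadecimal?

0x80855801

AND each hex digit independently (no carries):
  8&F=8, 4&B=0, 8&F=8, 7&5=5, 5&5=5, 8&9=8, 5&2=0, 9&3=1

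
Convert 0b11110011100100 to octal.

0o36344

Group the bits in threes: 011 110 011 100 100 → 36344.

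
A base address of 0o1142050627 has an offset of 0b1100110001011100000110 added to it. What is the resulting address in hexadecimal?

0x9bb689d

0o1142050627 = 0x9885197 in hexadecimal.
0b1100110001011100000110 = 0x331706 in hexadecimal.
Add column by column in base 16, right to left:
  7+6 = d
  9+0 = 9
  1+7 = 8
  5+1 = 6
  8+3 = b
  8+3 = b
  9+0 = 9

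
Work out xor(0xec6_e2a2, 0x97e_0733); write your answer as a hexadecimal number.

0x7b8e591

XOR each hex digit independently (no carries):
  e^9=7, c^7=b, 6^e=8, e^0=e, 2^7=5, a^3=9, 2^3=1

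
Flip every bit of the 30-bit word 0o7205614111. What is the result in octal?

0o0572163666

Each oct digit d becomes 7−d:
  7→0, 2→5, 0→7, 5→2, 6→1, 1→6, 4→3, 1→6, 1→6, 1→6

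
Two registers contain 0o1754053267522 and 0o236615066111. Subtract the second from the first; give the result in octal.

Subtract column by column in base 8:
  2-1 → 1
  2-1 → 1
  5-1 → 4
  7-6 → 1
  6-6 → 0
  2-0 → 2
  3-5 → 6 (borrow)
  5-1-1 → 3
  0-6 → 2 (borrow)
  4-6-1 → 5 (borrow)
  5-3-1 → 1
  7-2 → 5
  1-0 → 1

0o1515236201411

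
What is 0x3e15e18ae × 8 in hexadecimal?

Multiply each base-16 digit by 8, carrying:
  e×8 = 112 → write 0 carry 7
  a×8+7 = 87 → write 7 carry 5
  8×8+5 = 69 → write 5 carry 4
  1×8+4 = 12 → write c
  e×8 = 112 → write 0 carry 7
  5×8+7 = 47 → write f carry 2
  1×8+2 = 10 → write a
  e×8 = 112 → write 0 carry 7
  3×8+7 = 31 → write f carry 1
  remaining carry: 1

0x1f0af0c570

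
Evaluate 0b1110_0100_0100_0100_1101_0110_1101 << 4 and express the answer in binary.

0b11100100010001001101011011010000

Left shift by 4: append 4 zero bits.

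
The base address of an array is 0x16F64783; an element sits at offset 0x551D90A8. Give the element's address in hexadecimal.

Add column by column in base 16, right to left:
  3+8 = B
  8+A = 2 carry 1
  7+0+1 = 8
  4+9 = D
  6+D = 3 carry 1
  F+1+1 = 1 carry 1
  6+5+1 = C
  1+5 = 6

0x6C13D82B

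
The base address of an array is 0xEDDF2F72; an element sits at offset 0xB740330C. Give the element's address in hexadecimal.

Add column by column in base 16, right to left:
  2+C = E
  7+0 = 7
  F+3 = 2 carry 1
  2+3+1 = 6
  F+0 = F
  D+4 = 1 carry 1
  D+7+1 = 5 carry 1
  E+B+1 = A carry 1
  final carry 1

0x1A51F627E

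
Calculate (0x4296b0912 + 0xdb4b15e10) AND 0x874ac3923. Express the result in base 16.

Add column by column in base 16, right to left:
  2+0 = 2
  1+1 = 2
  9+e = 7 carry 1
  0+5+1 = 6
  b+1 = c
  6+b = 1 carry 1
  9+4+1 = e
  2+b = d
  4+d = 1 carry 1
  final carry 1
Sum = 0x11de1c6722; now AND with 0x874ac3923:
  1&0=0, 1&8=0, d&7=5, e&4=4, 1&a=0, c&c=c, 6&3=2, 7&9=1, 2&2=2, 2&3=2

0x540c2122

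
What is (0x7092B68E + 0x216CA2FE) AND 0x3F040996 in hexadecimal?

0x11040984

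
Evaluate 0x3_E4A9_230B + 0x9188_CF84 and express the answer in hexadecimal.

Add column by column in base 16, right to left:
  B+4 = F
  0+8 = 8
  3+F = 2 carry 1
  2+C+1 = F
  9+8 = 1 carry 1
  A+8+1 = 3 carry 1
  4+1+1 = 6
  E+9 = 7 carry 1
  3+0+1 = 4

0x47631F28F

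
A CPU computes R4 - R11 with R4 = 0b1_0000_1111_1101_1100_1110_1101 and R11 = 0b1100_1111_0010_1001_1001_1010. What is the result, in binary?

Subtract column by column in base 2:
  1-0 → 1
  0-1 → 1 (borrow)
  1-0-1 → 0
  1-1 → 0
  0-1 → 1 (borrow)
  1-0-1 → 0
  1-0 → 1
  1-1 → 0
  0-1 → 1 (borrow)
  0-0-1 → 1 (borrow)
  1-0-1 → 0
  1-1 → 0
  1-0 → 1
  0-1 → 1 (borrow)
  1-0-1 → 0
  1-0 → 1
  1-1 → 0
  1-1 → 0
  1-1 → 0
  1-1 → 0
  0-0 → 0
  0-0 → 0
  0-1 → 1 (borrow)
  0-1-1 → 0 (borrow)
  1-0-1 → 0

0b10000001011001101010011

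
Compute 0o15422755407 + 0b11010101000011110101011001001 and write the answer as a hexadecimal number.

0x86EDC5D0

0o15422755407 = 0x6C4BDB07 in hexadecimal.
0b11010101000011110101011001001 = 0x1AA1EAC9 in hexadecimal.
Add column by column in base 16, right to left:
  7+9 = 0 carry 1
  0+C+1 = D
  B+A = 5 carry 1
  D+E+1 = C carry 1
  B+1+1 = D
  4+A = E
  C+A = 6 carry 1
  6+1+1 = 8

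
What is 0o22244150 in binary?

0b10010010100100001101000

Each octal digit is 3 bits: 2=010 2=010 2=010 4=100 4=100 1=001 5=101 0=000.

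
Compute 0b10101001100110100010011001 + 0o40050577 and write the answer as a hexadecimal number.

0x326BA18

0b10101001100110100010011001 = 0x2A66899 in hexadecimal.
0o40050577 = 0x80517F in hexadecimal.
Add column by column in base 16, right to left:
  9+F = 8 carry 1
  9+7+1 = 1 carry 1
  8+1+1 = A
  6+5 = B
  6+0 = 6
  A+8 = 2 carry 1
  2+0+1 = 3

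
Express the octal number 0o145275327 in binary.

0b1100101010111101011010111

Each octal digit is 3 bits: 1=001 4=100 5=101 2=010 7=111 5=101 3=011 2=010 7=111.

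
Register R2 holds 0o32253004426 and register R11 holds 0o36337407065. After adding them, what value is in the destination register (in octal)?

0o70612413513

Add column by column in base 8, right to left:
  6+5 = 3 carry 1
  2+6+1 = 1 carry 1
  4+0+1 = 5
  4+7 = 3 carry 1
  0+0+1 = 1
  0+4 = 4
  3+7 = 2 carry 1
  5+3+1 = 1 carry 1
  2+3+1 = 6
  2+6 = 0 carry 1
  3+3+1 = 7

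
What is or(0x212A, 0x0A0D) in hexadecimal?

OR each hex digit independently (no carries):
  2|0=2, 1|A=B, 2|0=2, A|D=F

0x2B2F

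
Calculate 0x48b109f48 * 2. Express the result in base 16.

Multiply each base-16 digit by 2, carrying:
  8×2 = 16 → write 0 carry 1
  4×2+1 = 9 → write 9
  f×2 = 30 → write e carry 1
  9×2+1 = 19 → write 3 carry 1
  0×2+1 = 1 → write 1
  1×2 = 2 → write 2
  b×2 = 22 → write 6 carry 1
  8×2+1 = 17 → write 1 carry 1
  4×2+1 = 9 → write 9

0x916213e90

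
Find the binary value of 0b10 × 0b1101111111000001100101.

Multiply each base-2 digit by 2, carrying:
  1×2 = 2 → write 0 carry 1
  0×2+1 = 1 → write 1
  1×2 = 2 → write 0 carry 1
  0×2+1 = 1 → write 1
  0×2 = 0 → write 0
  1×2 = 2 → write 0 carry 1
  1×2+1 = 3 → write 1 carry 1
  0×2+1 = 1 → write 1
  0×2 = 0 → write 0
  0×2 = 0 → write 0
  0×2 = 0 → write 0
  0×2 = 0 → write 0
  1×2 = 2 → write 0 carry 1
  1×2+1 = 3 → write 1 carry 1
  1×2+1 = 3 → write 1 carry 1
  1×2+1 = 3 → write 1 carry 1
  1×2+1 = 3 → write 1 carry 1
  1×2+1 = 3 → write 1 carry 1
  1×2+1 = 3 → write 1 carry 1
  0×2+1 = 1 → write 1
  1×2 = 2 → write 0 carry 1
  1×2+1 = 3 → write 1 carry 1
  remaining carry: 1

0b11011111110000011001010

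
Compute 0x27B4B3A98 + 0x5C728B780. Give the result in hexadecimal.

Add column by column in base 16, right to left:
  8+0 = 8
  9+8 = 1 carry 1
  A+7+1 = 2 carry 1
  3+B+1 = F
  B+8 = 3 carry 1
  4+2+1 = 7
  B+7 = 2 carry 1
  7+C+1 = 4 carry 1
  2+5+1 = 8

0x84273F218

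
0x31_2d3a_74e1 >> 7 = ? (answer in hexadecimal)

0x625a74e9

7 bits is not a whole number of base-16 digits; in binary: 11000100101101001110100111010011100001 >> 7 = 1100010010110100111010011101001.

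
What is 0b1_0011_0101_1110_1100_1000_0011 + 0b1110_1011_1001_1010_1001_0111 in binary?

0b10001000011000011100011010

Add column by column in base 2, right to left:
  1+1 = 0 carry 1
  1+1+1 = 1 carry 1
  0+1+1 = 0 carry 1
  0+0+1 = 1
  0+1 = 1
  0+0 = 0
  0+0 = 0
  1+1 = 0 carry 1
  0+0+1 = 1
  0+1 = 1
  1+0 = 1
  1+1 = 0 carry 1
  0+1+1 = 0 carry 1
  1+0+1 = 0 carry 1
  1+0+1 = 0 carry 1
  1+1+1 = 1 carry 1
  1+1+1 = 1 carry 1
  0+1+1 = 0 carry 1
  1+0+1 = 0 carry 1
  0+1+1 = 0 carry 1
  1+0+1 = 0 carry 1
  1+1+1 = 1 carry 1
  0+1+1 = 0 carry 1
  0+1+1 = 0 carry 1
  1+0+1 = 0 carry 1
  final carry 1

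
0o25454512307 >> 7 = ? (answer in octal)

0o126262451

7 bits is not a whole number of base-8 digits; in binary: 10101100101100101001010011000111 >> 7 = 1010110010110010100101001.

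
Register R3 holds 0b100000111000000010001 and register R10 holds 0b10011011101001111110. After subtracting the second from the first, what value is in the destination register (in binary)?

Subtract column by column in base 2:
  1-0 → 1
  0-1 → 1 (borrow)
  0-1-1 → 0 (borrow)
  0-1-1 → 0 (borrow)
  1-1-1 → 1 (borrow)
  0-1-1 → 0 (borrow)
  0-1-1 → 0 (borrow)
  0-0-1 → 1 (borrow)
  0-0-1 → 1 (borrow)
  0-1-1 → 0 (borrow)
  0-0-1 → 1 (borrow)
  0-1-1 → 0 (borrow)
  1-1-1 → 1 (borrow)
  1-1-1 → 1 (borrow)
  1-0-1 → 0
  0-1 → 1 (borrow)
  0-1-1 → 0 (borrow)
  0-0-1 → 1 (borrow)
  0-0-1 → 1 (borrow)
  0-1-1 → 0 (borrow)
  1-0-1 → 0

0b1101011010110010011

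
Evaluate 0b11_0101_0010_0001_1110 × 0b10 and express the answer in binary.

Multiply each base-2 digit by 2, carrying:
  0×2 = 0 → write 0
  1×2 = 2 → write 0 carry 1
  1×2+1 = 3 → write 1 carry 1
  1×2+1 = 3 → write 1 carry 1
  1×2+1 = 3 → write 1 carry 1
  0×2+1 = 1 → write 1
  0×2 = 0 → write 0
  0×2 = 0 → write 0
  0×2 = 0 → write 0
  1×2 = 2 → write 0 carry 1
  0×2+1 = 1 → write 1
  0×2 = 0 → write 0
  1×2 = 2 → write 0 carry 1
  0×2+1 = 1 → write 1
  1×2 = 2 → write 0 carry 1
  0×2+1 = 1 → write 1
  1×2 = 2 → write 0 carry 1
  1×2+1 = 3 → write 1 carry 1
  remaining carry: 1

0b1101010010000111100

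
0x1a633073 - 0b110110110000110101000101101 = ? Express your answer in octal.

0o2342543106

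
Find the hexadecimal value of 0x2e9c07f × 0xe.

0x28c886f2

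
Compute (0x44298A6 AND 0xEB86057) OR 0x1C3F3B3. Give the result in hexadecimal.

0x44298A6 AND 0xEB86057 = 0x4000006.
Then OR with 0x1C3F3B3.

0x5C3F3B7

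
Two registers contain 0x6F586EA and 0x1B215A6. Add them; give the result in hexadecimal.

0x8A79C90

Add column by column in base 16, right to left:
  A+6 = 0 carry 1
  E+A+1 = 9 carry 1
  6+5+1 = C
  8+1 = 9
  5+2 = 7
  F+B = A carry 1
  6+1+1 = 8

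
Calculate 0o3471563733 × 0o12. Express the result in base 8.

Multiply each base-8 digit by 10, carrying:
  3×10 = 30 → write 6 carry 3
  3×10+3 = 33 → write 1 carry 4
  7×10+4 = 74 → write 2 carry 9
  3×10+9 = 39 → write 7 carry 4
  6×10+4 = 64 → write 0 carry 8
  5×10+8 = 58 → write 2 carry 7
  1×10+7 = 17 → write 1 carry 2
  7×10+2 = 72 → write 0 carry 9
  4×10+9 = 49 → write 1 carry 6
  3×10+6 = 36 → write 4 carry 4
  remaining carry: 4

0o44101207216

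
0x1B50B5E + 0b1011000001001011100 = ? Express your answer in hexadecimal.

0x1BA8DBA

0b1011000001001011100 = 0x5825C in hexadecimal.
Add column by column in base 16, right to left:
  E+C = A carry 1
  5+5+1 = B
  B+2 = D
  0+8 = 8
  5+5 = A
  B+0 = B
  1+0 = 1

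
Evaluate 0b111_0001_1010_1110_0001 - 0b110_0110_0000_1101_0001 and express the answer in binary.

0b1011101000010000

Subtract column by column in base 2:
  1-1 → 0
  0-0 → 0
  0-0 → 0
  0-0 → 0
  0-1 → 1 (borrow)
  1-0-1 → 0
  1-1 → 0
  1-1 → 0
  0-0 → 0
  1-0 → 1
  0-0 → 0
  1-0 → 1
  1-0 → 1
  0-1 → 1 (borrow)
  0-1-1 → 0 (borrow)
  0-0-1 → 1 (borrow)
  1-0-1 → 0
  1-1 → 0
  1-1 → 0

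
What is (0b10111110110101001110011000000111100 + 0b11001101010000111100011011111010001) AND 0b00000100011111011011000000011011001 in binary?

0b100000110001010000000000001001

Add column by column in base 2, right to left:
  0+1 = 1
  0+0 = 0
  1+0 = 1
  1+0 = 1
  1+1 = 0 carry 1
  1+0+1 = 0 carry 1
  0+1+1 = 0 carry 1
  0+1+1 = 0 carry 1
  0+1+1 = 0 carry 1
  0+1+1 = 0 carry 1
  0+1+1 = 0 carry 1
  0+0+1 = 1
  1+1 = 0 carry 1
  1+1+1 = 1 carry 1
  0+0+1 = 1
  0+0 = 0
  1+0 = 1
  1+1 = 0 carry 1
  1+1+1 = 1 carry 1
  0+1+1 = 0 carry 1
  0+1+1 = 0 carry 1
  1+0+1 = 0 carry 1
  0+0+1 = 1
  1+0 = 1
  0+0 = 0
  1+1 = 0 carry 1
  1+0+1 = 0 carry 1
  0+1+1 = 0 carry 1
  1+0+1 = 0 carry 1
  1+1+1 = 1 carry 1
  1+1+1 = 1 carry 1
  1+0+1 = 0 carry 1
  1+0+1 = 0 carry 1
  0+1+1 = 0 carry 1
  1+1+1 = 1 carry 1
  final carry 1
Sum = 0b110001100000110001010110100000001101; now AND with 0b00000100011111011011000000011011001:
  110001100000110001010110100000001101
& 000000100011111011011000000011011001
= 000000100000110001010000000000001001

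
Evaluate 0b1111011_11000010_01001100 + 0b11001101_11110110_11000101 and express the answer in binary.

0b1010010011011100100010001

Add column by column in base 2, right to left:
  0+1 = 1
  0+0 = 0
  1+1 = 0 carry 1
  1+0+1 = 0 carry 1
  0+0+1 = 1
  0+0 = 0
  1+1 = 0 carry 1
  0+1+1 = 0 carry 1
  0+0+1 = 1
  1+1 = 0 carry 1
  0+1+1 = 0 carry 1
  0+0+1 = 1
  0+1 = 1
  0+1 = 1
  1+1 = 0 carry 1
  1+1+1 = 1 carry 1
  1+1+1 = 1 carry 1
  1+0+1 = 0 carry 1
  0+1+1 = 0 carry 1
  1+1+1 = 1 carry 1
  1+0+1 = 0 carry 1
  1+0+1 = 0 carry 1
  1+1+1 = 1 carry 1
  0+1+1 = 0 carry 1
  final carry 1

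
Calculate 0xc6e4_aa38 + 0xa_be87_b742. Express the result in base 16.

Add column by column in base 16, right to left:
  8+2 = a
  3+4 = 7
  a+7 = 1 carry 1
  a+b+1 = 6 carry 1
  4+7+1 = c
  e+8 = 6 carry 1
  6+e+1 = 5 carry 1
  c+b+1 = 8 carry 1
  0+a+1 = b

0xb856c617a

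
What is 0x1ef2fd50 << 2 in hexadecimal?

2 bits is not a whole number of base-16 digits; in binary: 11110111100101111110101010000 << 2 = 1111011110010111111010101000000.

0x7bcbf540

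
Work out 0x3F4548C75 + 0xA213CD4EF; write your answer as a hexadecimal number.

0xE15916164

Add column by column in base 16, right to left:
  5+F = 4 carry 1
  7+E+1 = 6 carry 1
  C+4+1 = 1 carry 1
  8+D+1 = 6 carry 1
  4+C+1 = 1 carry 1
  5+3+1 = 9
  4+1 = 5
  F+2 = 1 carry 1
  3+A+1 = E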